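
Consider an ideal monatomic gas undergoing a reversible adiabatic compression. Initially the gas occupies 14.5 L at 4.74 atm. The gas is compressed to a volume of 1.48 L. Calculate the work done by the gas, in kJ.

W ≈ -37.4 kJ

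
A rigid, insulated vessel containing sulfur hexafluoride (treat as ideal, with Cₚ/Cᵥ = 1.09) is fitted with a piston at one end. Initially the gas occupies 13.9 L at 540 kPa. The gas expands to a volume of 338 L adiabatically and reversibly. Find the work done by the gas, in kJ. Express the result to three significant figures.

W ≈ 20.8 kJ

P₂ = P₁(V₁/V₂)^γ = 540×(13.9/338)^(1.09) = 16.66 kPa.
For a reversible adiabat, W_by_gas = (P₁V₁ − P₂V₂)/(γ−1).
W_by = (540000×0.0139 − 16660×0.338) / (0.09) = 20820 J.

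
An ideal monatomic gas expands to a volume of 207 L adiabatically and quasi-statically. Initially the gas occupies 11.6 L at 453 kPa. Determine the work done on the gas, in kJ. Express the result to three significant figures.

γ = 5/3 for a monatomic ideal gas.
P₂ = P₁(V₁/V₂)^γ = 453×(11.6/207)^(5/3) = 3.717 kPa.
For a reversible adiabat, W_by_gas = (P₁V₁ − P₂V₂)/(γ−1).
W_by = (453000×0.0116 − 3717×0.207) / (2/3) = 6728 J.
W_on_gas = −W_by = -6728 J.

W ≈ -6.73 kJ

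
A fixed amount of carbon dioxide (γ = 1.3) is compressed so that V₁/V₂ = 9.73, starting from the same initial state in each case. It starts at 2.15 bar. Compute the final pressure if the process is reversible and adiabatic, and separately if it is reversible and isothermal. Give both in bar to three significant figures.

Isothermal: P₂ = P₁(V₁/V₂) = 2.15×9.73 = 20.92 bar.
Adiabatic: P₂ = P₁(V₁/V₂)^γ = 2.15×9.73^(1.3) = 41.4 bar.

adiabatic: 41.4 bar; isothermal: 20.9 bar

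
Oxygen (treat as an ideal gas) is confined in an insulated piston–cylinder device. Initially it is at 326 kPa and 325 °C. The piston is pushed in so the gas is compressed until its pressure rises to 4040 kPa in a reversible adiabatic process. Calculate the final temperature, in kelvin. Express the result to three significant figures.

Along an adiabat T P^((1−γ)/γ) is constant, so T₂ = T₁ (P₂/P₁)^((γ−1)/γ).
For a diatomic ideal gas γ = 7/5, so (γ−1)/γ = 2/7.
T₁ = 325 °C = 598.1 K.
T₂ = 598.1 × (4040/326)^(2/7) = 1228 K.

T₂ ≈ 1230 K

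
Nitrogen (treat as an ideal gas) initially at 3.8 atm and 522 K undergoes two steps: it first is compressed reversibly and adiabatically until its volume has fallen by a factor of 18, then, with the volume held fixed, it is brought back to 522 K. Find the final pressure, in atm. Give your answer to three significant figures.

For a diatomic ideal gas γ = 7/5.
Adiabatic step (PV^γ = const): P₂ = 3.8×18^(7/5) = 217.4 atm; T₂ = 522×18^(2/5) = 1659 K.
Isochoric: P₃ = P₂(T₃/T₂) = 217.4 × (522/1659) = 68.4 atm.

P₃ ≈ 68.4 atm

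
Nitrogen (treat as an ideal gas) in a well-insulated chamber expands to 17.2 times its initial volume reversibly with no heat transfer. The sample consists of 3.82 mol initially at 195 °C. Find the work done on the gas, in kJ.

W ≈ -25.3 kJ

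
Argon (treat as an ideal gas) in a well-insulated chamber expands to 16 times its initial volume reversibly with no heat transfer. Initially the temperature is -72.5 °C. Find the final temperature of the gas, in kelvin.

T₂ ≈ 31.6 K

For a reversible adiabat TV^(γ−1) is constant, so T₂ = T₁ (V₁/V₂)^(γ−1).
For a monatomic ideal gas γ = 5/3, so γ−1 = 2/3.
T₁ = -72.5 °C = 200.6 K.
T₂ = 200.6 × (1/16)^(2/3) = 31.6 K.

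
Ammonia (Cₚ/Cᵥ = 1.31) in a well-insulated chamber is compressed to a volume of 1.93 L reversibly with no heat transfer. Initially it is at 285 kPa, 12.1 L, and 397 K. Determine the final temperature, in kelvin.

For a reversible adiabat TV^(γ−1) is constant, so T₂ = T₁ (V₁/V₂)^(γ−1).
T₂ = 397 × (12.1/1.93)^(0.31) = 701.3 K.

T₂ ≈ 701 K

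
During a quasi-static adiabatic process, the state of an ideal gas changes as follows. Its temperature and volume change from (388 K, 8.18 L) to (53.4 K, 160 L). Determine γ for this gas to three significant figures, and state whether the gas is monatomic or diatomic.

γ ≈ 1.67; monatomic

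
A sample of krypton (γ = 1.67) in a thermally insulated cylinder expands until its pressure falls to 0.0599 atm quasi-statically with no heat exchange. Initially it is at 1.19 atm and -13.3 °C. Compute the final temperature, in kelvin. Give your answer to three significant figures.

T₂ ≈ 78.3 K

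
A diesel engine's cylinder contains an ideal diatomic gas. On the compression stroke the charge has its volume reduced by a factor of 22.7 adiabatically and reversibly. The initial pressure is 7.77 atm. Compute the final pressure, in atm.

Adiabatic: P₁V₁^γ = P₂V₂^γ ⇒ P₂ = P₁ (V₁/V₂)^γ.
For a diatomic ideal gas γ = 7/5.
P₂ = 7.77 × 22.7^(7/5) = 615 atm.

P₂ ≈ 615 atm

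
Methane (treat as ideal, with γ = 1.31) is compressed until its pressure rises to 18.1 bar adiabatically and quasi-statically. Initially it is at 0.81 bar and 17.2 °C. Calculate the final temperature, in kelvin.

T₂ ≈ 606 K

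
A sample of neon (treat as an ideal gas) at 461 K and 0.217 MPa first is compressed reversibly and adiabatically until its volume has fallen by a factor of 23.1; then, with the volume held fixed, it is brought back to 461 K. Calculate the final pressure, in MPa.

For a monatomic ideal gas γ = 5/3.
Adiabatic step (PV^γ = const): P₂ = 0.217×23.1^(5/3) = 40.66 MPa; T₂ = 461×23.1^(2/3) = 3739 K.
Isochoric: P₃ = P₂(T₃/T₂) = 40.66 × (461/3739) = 5.013 MPa.

P₃ ≈ 5.01 MPa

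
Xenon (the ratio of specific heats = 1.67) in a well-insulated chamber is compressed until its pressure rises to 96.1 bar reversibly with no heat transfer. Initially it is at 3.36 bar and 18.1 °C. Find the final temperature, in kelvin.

T₂ ≈ 1120 K

Adiabatic: T₂/T₁ = (P₂/P₁)^((γ−1)/γ).
T₁ = 18.1 °C = 291.2 K.
T₂ = 291.2 × (96.1/3.36)^(0.401) = 1118 K.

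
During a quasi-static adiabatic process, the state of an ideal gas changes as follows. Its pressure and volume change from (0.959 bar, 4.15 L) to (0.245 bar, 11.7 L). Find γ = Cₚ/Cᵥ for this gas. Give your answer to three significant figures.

γ ≈ 1.32

PV^γ = const ⇒ γ = ln(P₂/P₁) / ln(V₁/V₂).
γ = ln(0.245/0.959) / ln(4.15/11.7) = 1.317.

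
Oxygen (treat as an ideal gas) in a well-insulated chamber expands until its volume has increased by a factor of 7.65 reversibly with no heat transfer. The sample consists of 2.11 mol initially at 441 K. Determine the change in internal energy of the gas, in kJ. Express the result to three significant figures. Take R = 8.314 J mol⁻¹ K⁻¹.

For a reversible adiabat TV^(γ−1) is constant, so T₂ = T₁ (V₁/V₂)^(γ−1).
γ = 7/5 for a diatomic ideal gas, so γ−1 = 2/5.
T₂ = 441 × (1/7.65)^(2/5) = 195.4 K.
Q = 0, so ΔU = W_on_gas = nCᵥΔT with Cᵥ = R/(γ−1) = 20.79 J/(mol·K).
ΔU = 2.11 × 20.79 × (195.4 − 441) = -10770 J.

ΔU ≈ -10.8 kJ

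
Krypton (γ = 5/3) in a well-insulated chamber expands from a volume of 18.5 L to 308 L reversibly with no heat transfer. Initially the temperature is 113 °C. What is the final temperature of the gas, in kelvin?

For a reversible adiabat TV^(γ−1) is constant, so T₂ = T₁ (V₁/V₂)^(γ−1).
T₁ = 113 °C = 386.1 K.
T₂ = 386.1 × (18.5/308)^(2/3) = 59.22 K.

T₂ ≈ 59.2 K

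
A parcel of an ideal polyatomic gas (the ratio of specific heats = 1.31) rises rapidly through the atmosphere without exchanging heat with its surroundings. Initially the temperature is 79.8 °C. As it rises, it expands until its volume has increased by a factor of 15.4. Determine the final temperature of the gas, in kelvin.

For a reversible adiabat TV^(γ−1) is constant, so T₂ = T₁ (V₁/V₂)^(γ−1).
T₁ = 79.8 °C = 352.9 K.
T₂ = 352.9 × (1/15.4)^(0.31) = 151.2 K.

T₂ ≈ 151 K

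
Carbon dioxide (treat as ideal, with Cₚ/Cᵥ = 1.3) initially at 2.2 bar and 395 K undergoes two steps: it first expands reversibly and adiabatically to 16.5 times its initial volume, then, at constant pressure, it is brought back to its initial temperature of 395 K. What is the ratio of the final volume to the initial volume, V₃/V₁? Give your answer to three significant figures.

Adiabatic step: V₂/V₁ = 16.5; T₂ = T₁·(1/16.5)^(0.3) = 170.4 K.
Isobaric step: V₃/V₂ = T₃/T₂ = 395/170.4.
V₃/V₁ = (V₂/V₁)(V₃/V₂) = 16.5 × (395/170.4) = 38.26.

V₃/V₁ ≈ 38.3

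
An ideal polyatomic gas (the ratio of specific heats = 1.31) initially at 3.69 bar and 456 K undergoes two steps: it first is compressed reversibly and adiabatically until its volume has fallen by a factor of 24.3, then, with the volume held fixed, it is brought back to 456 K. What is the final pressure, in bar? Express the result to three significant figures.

Adiabatic step (PV^γ = const): P₂ = 3.69×24.3^(1.31) = 241.1 bar; T₂ = 456×24.3^(0.31) = 1226 K.
Isochoric: P₃ = P₂(T₃/T₂) = 241.1 × (456/1226) = 89.67 bar.

P₃ ≈ 89.7 bar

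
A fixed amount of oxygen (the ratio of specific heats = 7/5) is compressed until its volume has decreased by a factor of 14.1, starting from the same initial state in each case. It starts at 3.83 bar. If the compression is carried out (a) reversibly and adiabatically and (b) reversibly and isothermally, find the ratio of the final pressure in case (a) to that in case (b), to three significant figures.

P_adiabatic / P_isothermal ≈ 2.88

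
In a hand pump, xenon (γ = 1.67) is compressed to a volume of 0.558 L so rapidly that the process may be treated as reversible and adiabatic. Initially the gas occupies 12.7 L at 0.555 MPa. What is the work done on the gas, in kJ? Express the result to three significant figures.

P₂ = P₁(V₁/V₂)^γ = 0.555×(12.7/0.558)^(1.67) = 102.5 MPa.
For a reversible adiabat, W_by_gas = (P₁V₁ − P₂V₂)/(γ−1).
W_by = (555000×0.0127 − 1.025×10^8×0.000558) / (0.67) = -74850 J.
W_on_gas = −W_by = 74850 J.

W ≈ 74.9 kJ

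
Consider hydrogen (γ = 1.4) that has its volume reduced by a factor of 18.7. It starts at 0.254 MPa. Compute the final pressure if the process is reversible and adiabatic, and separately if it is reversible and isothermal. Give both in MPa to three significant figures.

Isothermal: P₂ = P₁(V₁/V₂) = 0.254×18.7 = 4.75 MPa.
Adiabatic: P₂ = P₁(V₁/V₂)^γ = 0.254×18.7^(1.4) = 15.33 MPa.

adiabatic: 15.3 MPa; isothermal: 4.75 MPa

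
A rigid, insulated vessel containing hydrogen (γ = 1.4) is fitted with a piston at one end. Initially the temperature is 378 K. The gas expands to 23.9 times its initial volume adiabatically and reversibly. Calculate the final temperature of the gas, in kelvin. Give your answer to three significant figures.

T₂ ≈ 106 K

For a reversible adiabat TV^(γ−1) is constant, so T₂ = T₁ (V₁/V₂)^(γ−1).
T₂ = 378 × (1/23.9)^(0.4) = 106.2 K.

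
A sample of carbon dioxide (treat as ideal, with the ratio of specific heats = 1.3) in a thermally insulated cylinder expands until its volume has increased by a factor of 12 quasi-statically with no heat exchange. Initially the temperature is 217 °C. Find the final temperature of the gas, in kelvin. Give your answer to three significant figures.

T₂ ≈ 233 K

For a reversible adiabat TV^(γ−1) is constant, so T₂ = T₁ (V₁/V₂)^(γ−1).
T₁ = 217 °C = 490.1 K.
T₂ = 490.1 × (1/12)^(0.3) = 232.6 K.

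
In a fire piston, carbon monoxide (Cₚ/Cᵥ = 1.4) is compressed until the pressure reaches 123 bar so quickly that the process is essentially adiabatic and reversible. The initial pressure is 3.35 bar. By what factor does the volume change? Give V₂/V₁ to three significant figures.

V₂/V₁ ≈ 0.0763

From PV^γ = const, V₂/V₁ = (P₁/P₂)^(1/γ).
V₂/V₁ = (3.35/123)^(0.714) = 0.07625.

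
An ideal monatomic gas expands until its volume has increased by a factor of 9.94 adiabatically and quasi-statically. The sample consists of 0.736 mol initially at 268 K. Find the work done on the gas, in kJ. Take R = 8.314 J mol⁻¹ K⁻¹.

Adiabatic: T₁V₁^(γ−1) = T₂V₂^(γ−1) ⇒ T₂ = T₁ (V₁/V₂)^(γ−1).
γ = 5/3 for a monatomic ideal gas, so γ−1 = 2/3.
T₂ = 268 × (1/9.94)^(2/3) = 57.97 K.
Q = 0, so ΔU = W_on_gas = nCᵥΔT with Cᵥ = R/(γ−1) = 12.47 J/(mol·K).
ΔU = 0.736 × 12.47 × (57.97 − 268) = -1928 J.

W ≈ -1.93 kJ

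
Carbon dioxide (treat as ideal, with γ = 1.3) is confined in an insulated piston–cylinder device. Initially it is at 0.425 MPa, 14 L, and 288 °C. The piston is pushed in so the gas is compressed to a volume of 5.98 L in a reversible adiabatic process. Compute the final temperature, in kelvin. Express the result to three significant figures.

T₂ ≈ 724 K

Adiabatic: T₁V₁^(γ−1) = T₂V₂^(γ−1) ⇒ T₂ = T₁ (V₁/V₂)^(γ−1).
T₁ = 288 °C = 561.1 K.
T₂ = 561.1 × (14/5.98)^(0.3) = 724.3 K.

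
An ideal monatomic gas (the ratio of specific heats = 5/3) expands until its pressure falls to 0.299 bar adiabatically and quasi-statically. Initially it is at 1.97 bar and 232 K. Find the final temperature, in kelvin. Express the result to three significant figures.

T₂ ≈ 109 K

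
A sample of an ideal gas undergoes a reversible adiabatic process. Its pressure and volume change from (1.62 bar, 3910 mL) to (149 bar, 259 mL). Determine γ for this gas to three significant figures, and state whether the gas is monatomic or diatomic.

γ ≈ 1.67; monatomic

PV^γ = const ⇒ γ = ln(P₂/P₁) / ln(V₁/V₂).
γ = ln(149/1.62) / ln(3910/259) = 1.666.
γ ≈ 1.67 is close to 5/3, so the gas is monatomic.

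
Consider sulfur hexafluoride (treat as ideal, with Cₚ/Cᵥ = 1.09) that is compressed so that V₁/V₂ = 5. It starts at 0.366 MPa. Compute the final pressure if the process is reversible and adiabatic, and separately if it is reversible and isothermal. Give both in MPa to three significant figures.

Isothermal: P₂ = P₁(V₁/V₂) = 0.366×5 = 1.83 MPa.
Adiabatic: P₂ = P₁(V₁/V₂)^γ = 0.366×5^(1.09) = 2.115 MPa.

adiabatic: 2.12 MPa; isothermal: 1.83 MPa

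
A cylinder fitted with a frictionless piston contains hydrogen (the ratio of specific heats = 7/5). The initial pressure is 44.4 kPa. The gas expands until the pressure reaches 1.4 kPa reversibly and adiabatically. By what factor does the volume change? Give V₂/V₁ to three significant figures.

V₂/V₁ ≈ 11.8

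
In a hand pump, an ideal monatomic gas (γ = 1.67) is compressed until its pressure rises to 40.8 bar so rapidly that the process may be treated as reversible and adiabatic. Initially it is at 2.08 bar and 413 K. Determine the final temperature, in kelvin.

T₂ ≈ 1360 K

Adiabatic: T₂/T₁ = (P₂/P₁)^((γ−1)/γ).
T₂ = 413 × (40.8/2.08)^(0.401) = 1363 K.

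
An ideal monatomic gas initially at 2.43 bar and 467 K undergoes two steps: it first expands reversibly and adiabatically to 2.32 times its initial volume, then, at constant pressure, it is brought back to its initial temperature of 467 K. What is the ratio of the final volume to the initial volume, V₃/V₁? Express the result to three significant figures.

V₃/V₁ ≈ 4.07

For a monatomic ideal gas γ = 5/3.
Adiabatic step: V₂/V₁ = 2.32; T₂ = T₁·(1/2.32)^(2/3) = 266.5 K.
Isobaric step: V₃/V₂ = T₃/T₂ = 467/266.5.
V₃/V₁ = (V₂/V₁)(V₃/V₂) = 2.32 × (467/266.5) = 4.066.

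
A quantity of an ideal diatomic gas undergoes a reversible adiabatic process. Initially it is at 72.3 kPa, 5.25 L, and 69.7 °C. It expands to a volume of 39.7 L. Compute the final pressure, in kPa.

P₂ ≈ 4.26 kPa

Since PV^γ is constant along a reversible adiabat, P₂ = P₁ (V₁/V₂)^γ.
γ = 7/5 for a diatomic ideal gas.
P₂ = 72.3 × (5.25/39.7)^(7/5) = 4.257 kPa.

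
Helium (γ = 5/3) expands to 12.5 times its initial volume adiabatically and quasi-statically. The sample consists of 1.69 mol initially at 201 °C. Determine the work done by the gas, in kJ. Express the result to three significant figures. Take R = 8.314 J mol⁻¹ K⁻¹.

W ≈ 8.14 kJ

Adiabatic: T₁V₁^(γ−1) = T₂V₂^(γ−1) ⇒ T₂ = T₁ (V₁/V₂)^(γ−1).
T₁ = 201 °C = 474.1 K.
T₂ = 474.1 × (1/12.5)^(2/3) = 88.03 K.
Q = 0, so ΔU = W_on_gas = nCᵥΔT with Cᵥ = R/(γ−1) = 12.47 J/(mol·K).
ΔU = 1.69 × 12.47 × (88.03 − 474.1) = -8138 J.
Work done by the gas = −ΔU = 8138 J.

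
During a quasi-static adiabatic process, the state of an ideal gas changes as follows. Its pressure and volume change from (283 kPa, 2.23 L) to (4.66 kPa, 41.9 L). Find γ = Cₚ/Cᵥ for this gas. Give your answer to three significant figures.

γ ≈ 1.40

PV^γ = const ⇒ γ = ln(P₂/P₁) / ln(V₁/V₂).
γ = ln(4.66/283) / ln(2.23/41.9) = 1.4.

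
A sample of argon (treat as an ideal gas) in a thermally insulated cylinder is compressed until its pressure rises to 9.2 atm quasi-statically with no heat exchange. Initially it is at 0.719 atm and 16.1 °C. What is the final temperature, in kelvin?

Along an adiabat T P^((1−γ)/γ) is constant, so T₂ = T₁ (P₂/P₁)^((γ−1)/γ).
For a monatomic ideal gas γ = 5/3, so (γ−1)/γ = 2/5.
T₁ = 16.1 °C = 289.2 K.
T₂ = 289.2 × (9.2/0.719)^(2/5) = 801.9 K.

T₂ ≈ 802 K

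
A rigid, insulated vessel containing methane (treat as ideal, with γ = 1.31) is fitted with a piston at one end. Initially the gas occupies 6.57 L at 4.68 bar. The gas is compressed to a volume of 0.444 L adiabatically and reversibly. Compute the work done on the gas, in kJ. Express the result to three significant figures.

W ≈ 12.9 kJ

P₂ = P₁(V₁/V₂)^γ = 4.68×(6.57/0.444)^(1.31) = 159.7 bar.
For a reversible adiabat, W_by_gas = (P₁V₁ − P₂V₂)/(γ−1).
W_by = (468000×0.00657 − 1.597×10^7×0.000444) / (0.31) = -12950 J.
W_on_gas = −W_by = 12950 J.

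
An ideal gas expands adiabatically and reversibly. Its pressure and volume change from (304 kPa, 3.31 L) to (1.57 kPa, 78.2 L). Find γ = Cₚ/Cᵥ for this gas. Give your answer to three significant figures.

γ ≈ 1.67

PV^γ = const ⇒ γ = ln(P₂/P₁) / ln(V₁/V₂).
γ = ln(1.57/304) / ln(3.31/78.2) = 1.665.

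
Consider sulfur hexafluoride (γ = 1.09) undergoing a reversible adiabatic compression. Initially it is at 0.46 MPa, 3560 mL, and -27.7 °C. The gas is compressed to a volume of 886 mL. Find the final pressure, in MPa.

P₂ ≈ 2.09 MPa

Since PV^γ is constant along a reversible adiabat, P₂ = P₁ (V₁/V₂)^γ.
P₂ = 0.46 × (3560/886)^(1.09) = 2.095 MPa.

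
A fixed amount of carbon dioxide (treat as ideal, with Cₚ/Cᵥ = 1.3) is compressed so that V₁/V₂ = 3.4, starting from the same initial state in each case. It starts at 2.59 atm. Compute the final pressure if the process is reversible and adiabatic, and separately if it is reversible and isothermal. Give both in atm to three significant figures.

adiabatic: 12.7 atm; isothermal: 8.81 atm

Isothermal: P₂ = P₁(V₁/V₂) = 2.59×3.4 = 8.806 atm.
Adiabatic: P₂ = P₁(V₁/V₂)^γ = 2.59×3.4^(1.3) = 12.71 atm.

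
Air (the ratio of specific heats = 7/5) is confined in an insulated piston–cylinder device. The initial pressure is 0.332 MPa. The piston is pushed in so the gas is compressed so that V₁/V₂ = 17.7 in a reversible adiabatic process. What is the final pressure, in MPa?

P₂ ≈ 18.5 MPa

Since PV^γ is constant along a reversible adiabat, P₂ = P₁ (V₁/V₂)^γ.
P₂ = 0.332 × 17.7^(7/5) = 18.55 MPa.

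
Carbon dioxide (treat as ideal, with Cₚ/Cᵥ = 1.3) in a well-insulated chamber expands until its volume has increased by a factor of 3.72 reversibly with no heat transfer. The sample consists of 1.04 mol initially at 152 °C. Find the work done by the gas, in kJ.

W ≈ 3.99 kJ

For a reversible adiabat TV^(γ−1) is constant, so T₂ = T₁ (V₁/V₂)^(γ−1).
T₁ = 152 °C = 425.1 K.
T₂ = 425.1 × (1/3.72)^(0.3) = 286.7 K.
Q = 0, so ΔU = W_on_gas = nCᵥΔT with Cᵥ = R/(γ−1) = 27.71 J/(mol·K).
ΔU = 1.04 × 27.71 × (286.7 − 425.1) = -3991 J.
Work done by the gas = −ΔU = 3991 J.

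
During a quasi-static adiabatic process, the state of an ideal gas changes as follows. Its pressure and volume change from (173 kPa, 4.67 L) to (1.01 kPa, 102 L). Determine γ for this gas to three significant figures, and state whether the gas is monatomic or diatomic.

γ ≈ 1.67; monatomic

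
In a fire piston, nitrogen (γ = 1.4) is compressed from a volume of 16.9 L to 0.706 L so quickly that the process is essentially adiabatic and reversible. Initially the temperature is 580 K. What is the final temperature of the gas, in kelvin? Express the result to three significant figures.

T₂ ≈ 2070 K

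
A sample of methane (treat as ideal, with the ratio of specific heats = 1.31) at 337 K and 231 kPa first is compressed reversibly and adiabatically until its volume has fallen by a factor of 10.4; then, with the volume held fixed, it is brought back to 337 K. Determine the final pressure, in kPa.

P₃ ≈ 2400 kPa

Adiabatic step (PV^γ = const): P₂ = 231×10.4^(1.31) = 4965 kPa; T₂ = 337×10.4^(0.31) = 696.5 K.
Isochoric: P₃ = P₂(T₃/T₂) = 4965 × (337/696.5) = 2402 kPa.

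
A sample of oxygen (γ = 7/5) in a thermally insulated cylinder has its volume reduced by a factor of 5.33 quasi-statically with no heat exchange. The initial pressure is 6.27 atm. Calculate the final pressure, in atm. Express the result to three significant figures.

Since PV^γ is constant along a reversible adiabat, P₂ = P₁ (V₁/V₂)^γ.
P₂ = 6.27 × 5.33^(7/5) = 65.27 atm.

P₂ ≈ 65.3 atm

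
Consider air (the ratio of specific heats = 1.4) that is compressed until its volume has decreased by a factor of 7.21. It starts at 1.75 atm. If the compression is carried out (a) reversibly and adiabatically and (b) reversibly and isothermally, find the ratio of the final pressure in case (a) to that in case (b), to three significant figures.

Isothermal: P_b = P₁(V₁/V₂) = 1.75×7.21.
Adiabatic: P_a = P₁(V₁/V₂)^γ = 1.75×7.21^(1.4).
P_a/P_b = (V₁/V₂)^(γ−1) = 7.21^(0.4) = 2.204.

P_adiabatic / P_isothermal ≈ 2.20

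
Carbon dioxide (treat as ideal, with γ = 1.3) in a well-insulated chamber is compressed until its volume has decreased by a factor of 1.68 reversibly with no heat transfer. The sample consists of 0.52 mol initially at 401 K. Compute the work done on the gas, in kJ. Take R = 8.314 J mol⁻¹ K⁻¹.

W ≈ 0.973 kJ

Adiabatic: T₁V₁^(γ−1) = T₂V₂^(γ−1) ⇒ T₂ = T₁ (V₁/V₂)^(γ−1).
T₂ = 401 × 1.68^(0.3) = 468.5 K.
Q = 0, so ΔU = W_on_gas = nCᵥΔT with Cᵥ = R/(γ−1) = 27.71 J/(mol·K).
ΔU = 0.52 × 27.71 × (468.5 − 401) = 973.2 J.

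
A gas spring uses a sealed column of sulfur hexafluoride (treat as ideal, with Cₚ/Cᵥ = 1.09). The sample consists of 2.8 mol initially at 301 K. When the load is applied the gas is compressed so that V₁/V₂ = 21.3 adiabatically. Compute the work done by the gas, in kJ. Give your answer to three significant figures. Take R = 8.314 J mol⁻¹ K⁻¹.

W ≈ -24.7 kJ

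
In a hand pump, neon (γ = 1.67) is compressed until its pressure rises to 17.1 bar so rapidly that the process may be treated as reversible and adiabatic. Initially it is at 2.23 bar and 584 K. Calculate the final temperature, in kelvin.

T₂ ≈ 1320 K

Adiabatic: T₂/T₁ = (P₂/P₁)^((γ−1)/γ).
T₂ = 584 × (17.1/2.23)^(0.401) = 1322 K.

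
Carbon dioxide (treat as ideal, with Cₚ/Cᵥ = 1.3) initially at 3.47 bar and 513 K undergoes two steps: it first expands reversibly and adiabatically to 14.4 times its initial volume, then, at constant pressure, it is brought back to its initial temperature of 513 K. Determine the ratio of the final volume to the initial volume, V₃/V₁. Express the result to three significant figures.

V₃/V₁ ≈ 32.1

Adiabatic step: V₂/V₁ = 14.4; T₂ = T₁·(1/14.4)^(0.3) = 230.5 K.
Isobaric step: V₃/V₂ = T₃/T₂ = 513/230.5.
V₃/V₁ = (V₂/V₁)(V₃/V₂) = 14.4 × (513/230.5) = 32.05.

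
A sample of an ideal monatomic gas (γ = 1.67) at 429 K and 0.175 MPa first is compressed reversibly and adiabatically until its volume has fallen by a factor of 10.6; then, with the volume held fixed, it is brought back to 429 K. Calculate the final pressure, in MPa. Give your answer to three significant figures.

Adiabatic step (PV^γ = const): P₂ = 0.175×10.6^(1.67) = 9.022 MPa; T₂ = 429×10.6^(0.67) = 2086 K.
Isochoric: P₃ = P₂(T₃/T₂) = 9.022 × (429/2086) = 1.855 MPa.

P₃ ≈ 1.85 MPa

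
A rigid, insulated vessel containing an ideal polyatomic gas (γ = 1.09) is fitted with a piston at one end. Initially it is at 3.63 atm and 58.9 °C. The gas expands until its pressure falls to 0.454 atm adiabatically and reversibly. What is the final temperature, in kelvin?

T₂ ≈ 280 K

Adiabatic: T₂/T₁ = (P₂/P₁)^((γ−1)/γ).
T₁ = 58.9 °C = 332 K.
T₂ = 332 × (0.454/3.63)^(0.0826) = 279.7 K.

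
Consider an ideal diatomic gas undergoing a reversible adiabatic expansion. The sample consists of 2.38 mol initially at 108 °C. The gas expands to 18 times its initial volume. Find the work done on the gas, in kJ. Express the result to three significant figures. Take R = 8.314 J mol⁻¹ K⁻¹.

W ≈ -12.9 kJ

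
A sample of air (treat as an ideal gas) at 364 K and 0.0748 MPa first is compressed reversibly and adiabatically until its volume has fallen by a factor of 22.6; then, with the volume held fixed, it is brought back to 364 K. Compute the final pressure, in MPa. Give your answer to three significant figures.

For a diatomic ideal gas γ = 7/5.
Adiabatic step (PV^γ = const): P₂ = 0.0748×22.6^(7/5) = 5.884 MPa; T₂ = 364×22.6^(2/5) = 1267 K.
Isochoric: P₃ = P₂(T₃/T₂) = 5.884 × (364/1267) = 1.69 MPa.

P₃ ≈ 1.69 MPa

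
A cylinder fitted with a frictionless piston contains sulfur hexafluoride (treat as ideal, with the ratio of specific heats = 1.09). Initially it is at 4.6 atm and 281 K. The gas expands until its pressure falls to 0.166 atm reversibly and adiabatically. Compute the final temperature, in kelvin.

Adiabatic: T₂/T₁ = (P₂/P₁)^((γ−1)/γ).
T₂ = 281 × (0.166/4.6)^(0.0826) = 213.6 K.

T₂ ≈ 214 K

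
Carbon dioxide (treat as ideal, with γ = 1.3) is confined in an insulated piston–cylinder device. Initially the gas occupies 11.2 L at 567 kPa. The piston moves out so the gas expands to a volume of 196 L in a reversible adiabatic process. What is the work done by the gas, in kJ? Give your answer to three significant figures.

W ≈ 12.2 kJ

P₂ = P₁(V₁/V₂)^γ = 567×(11.2/196)^(1.3) = 13.73 kPa.
For a reversible adiabat, W_by_gas = (P₁V₁ − P₂V₂)/(γ−1).
W_by = (567000×0.0112 − 13730×0.196) / (0.3) = 12200 J.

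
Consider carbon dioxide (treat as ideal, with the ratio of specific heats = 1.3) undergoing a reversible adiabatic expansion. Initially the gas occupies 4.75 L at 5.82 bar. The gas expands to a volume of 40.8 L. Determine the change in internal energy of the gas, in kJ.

ΔU ≈ -4.38 kJ

P₂ = P₁(V₁/V₂)^γ = 5.82×(4.75/40.8)^(1.3) = 0.3554 bar.
For a reversible adiabat, W_by_gas = (P₁V₁ − P₂V₂)/(γ−1).
W_by = (582000×0.00475 − 35540×0.0408) / (0.3) = 4381 J.
Q = 0 ⇒ ΔU = −W_by = -4381 J.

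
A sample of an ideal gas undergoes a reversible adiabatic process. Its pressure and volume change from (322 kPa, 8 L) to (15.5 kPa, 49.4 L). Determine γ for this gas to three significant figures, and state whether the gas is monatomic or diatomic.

γ ≈ 1.67; monatomic

PV^γ = const ⇒ γ = ln(P₂/P₁) / ln(V₁/V₂).
γ = ln(15.5/322) / ln(8/49.4) = 1.666.
γ ≈ 1.67 is close to 5/3, so the gas is monatomic.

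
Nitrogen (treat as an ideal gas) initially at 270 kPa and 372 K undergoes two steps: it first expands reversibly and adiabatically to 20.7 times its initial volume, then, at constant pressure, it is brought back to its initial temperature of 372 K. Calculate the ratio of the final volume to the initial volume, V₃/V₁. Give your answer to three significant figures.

V₃/V₁ ≈ 69.6

For a diatomic ideal gas γ = 7/5.
Adiabatic step: V₂/V₁ = 20.7; T₂ = T₁·(1/20.7)^(2/5) = 110.7 K.
Isobaric step: V₃/V₂ = T₃/T₂ = 372/110.7.
V₃/V₁ = (V₂/V₁)(V₃/V₂) = 20.7 × (372/110.7) = 69.56.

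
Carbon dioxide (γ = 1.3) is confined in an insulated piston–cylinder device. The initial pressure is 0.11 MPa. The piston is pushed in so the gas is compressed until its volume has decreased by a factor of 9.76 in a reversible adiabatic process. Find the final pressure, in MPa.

Since PV^γ is constant along a reversible adiabat, P₂ = P₁ (V₁/V₂)^γ.
P₂ = 0.11 × 9.76^(1.3) = 2.127 MPa.

P₂ ≈ 2.13 MPa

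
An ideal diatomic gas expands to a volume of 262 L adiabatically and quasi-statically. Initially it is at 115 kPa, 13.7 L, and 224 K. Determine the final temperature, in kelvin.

T₂ ≈ 68.8 K

For a reversible adiabat TV^(γ−1) is constant, so T₂ = T₁ (V₁/V₂)^(γ−1).
γ = 7/5 for a diatomic ideal gas.
T₂ = 224 × (13.7/262)^(2/5) = 68.8 K.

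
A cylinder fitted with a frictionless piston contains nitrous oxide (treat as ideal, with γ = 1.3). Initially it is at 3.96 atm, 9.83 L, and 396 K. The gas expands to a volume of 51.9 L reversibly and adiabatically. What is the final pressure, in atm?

P₂ ≈ 0.455 atm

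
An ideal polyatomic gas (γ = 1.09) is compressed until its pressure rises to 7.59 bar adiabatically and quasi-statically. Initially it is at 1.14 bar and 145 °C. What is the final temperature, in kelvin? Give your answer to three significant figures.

T₂ ≈ 489 K

Along an adiabat T P^((1−γ)/γ) is constant, so T₂ = T₁ (P₂/P₁)^((γ−1)/γ).
T₁ = 145 °C = 418.1 K.
T₂ = 418.1 × (7.59/1.14)^(0.0826) = 489 K.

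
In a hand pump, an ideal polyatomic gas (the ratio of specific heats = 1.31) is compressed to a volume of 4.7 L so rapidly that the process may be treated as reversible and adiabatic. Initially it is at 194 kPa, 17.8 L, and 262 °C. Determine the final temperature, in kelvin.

For a reversible adiabat TV^(γ−1) is constant, so T₂ = T₁ (V₁/V₂)^(γ−1).
T₁ = 262 °C = 535.1 K.
T₂ = 535.1 × (17.8/4.7)^(0.31) = 808.6 K.

T₂ ≈ 809 K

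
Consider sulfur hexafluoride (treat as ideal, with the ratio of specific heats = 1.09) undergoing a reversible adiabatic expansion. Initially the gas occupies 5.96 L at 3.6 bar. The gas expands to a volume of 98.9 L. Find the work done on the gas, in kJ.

P₂ = P₁(V₁/V₂)^γ = 3.6×(5.96/98.9)^(1.09) = 0.1685 bar.
For a reversible adiabat, W_by_gas = (P₁V₁ − P₂V₂)/(γ−1).
W_by = (360000×0.00596 − 16850×0.0989) / (0.09) = 5326 J.
W_on_gas = −W_by = -5326 J.

W ≈ -5.33 kJ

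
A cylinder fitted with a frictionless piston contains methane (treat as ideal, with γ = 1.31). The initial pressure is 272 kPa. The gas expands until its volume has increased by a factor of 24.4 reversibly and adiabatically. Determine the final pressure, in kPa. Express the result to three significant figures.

Adiabatic: P₁V₁^γ = P₂V₂^γ ⇒ P₂ = P₁ (V₁/V₂)^γ.
P₂ = 272 × (1/24.4)^(1.31) = 4.141 kPa.

P₂ ≈ 4.14 kPa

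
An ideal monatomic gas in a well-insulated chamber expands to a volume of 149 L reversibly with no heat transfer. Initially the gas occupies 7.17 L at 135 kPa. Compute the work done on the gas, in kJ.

W ≈ -1.26 kJ

γ = 5/3 for a monatomic ideal gas.
P₂ = P₁(V₁/V₂)^γ = 135×(7.17/149)^(5/3) = 0.8595 kPa.
For a reversible adiabat, W_by_gas = (P₁V₁ − P₂V₂)/(γ−1).
W_by = (135000×0.00717 − 859.5×0.149) / (2/3) = 1260 J.
W_on_gas = −W_by = -1260 J.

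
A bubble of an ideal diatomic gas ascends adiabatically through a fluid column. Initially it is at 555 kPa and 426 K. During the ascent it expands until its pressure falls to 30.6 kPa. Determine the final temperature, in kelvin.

T₂ ≈ 186 K

Adiabatic: T₂/T₁ = (P₂/P₁)^((γ−1)/γ).
For a diatomic ideal gas γ = 7/5, so (γ−1)/γ = 2/7.
T₂ = 426 × (30.6/555)^(2/7) = 186.1 K.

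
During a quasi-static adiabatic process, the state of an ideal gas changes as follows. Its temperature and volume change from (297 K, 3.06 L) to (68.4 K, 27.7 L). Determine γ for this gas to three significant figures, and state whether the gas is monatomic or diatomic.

TV^(γ−1) = const ⇒ γ − 1 = ln(T₂/T₁) / ln(V₁/V₂).
γ = 1 + ln(68.4/297) / ln(3.06/27.7) = 1.667.
γ ≈ 1.67 is close to 5/3, so the gas is monatomic.

γ ≈ 1.67; monatomic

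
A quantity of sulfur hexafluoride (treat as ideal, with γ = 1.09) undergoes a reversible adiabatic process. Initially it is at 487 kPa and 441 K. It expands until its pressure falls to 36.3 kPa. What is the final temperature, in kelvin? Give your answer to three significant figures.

T₂ ≈ 356 K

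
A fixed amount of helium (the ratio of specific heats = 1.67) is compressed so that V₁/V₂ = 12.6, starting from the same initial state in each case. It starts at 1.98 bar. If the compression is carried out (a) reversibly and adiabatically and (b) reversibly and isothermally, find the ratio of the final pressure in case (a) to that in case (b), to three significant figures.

P_adiabatic / P_isothermal ≈ 5.46

Isothermal: P_b = P₁(V₁/V₂) = 1.98×12.6.
Adiabatic: P_a = P₁(V₁/V₂)^γ = 1.98×12.6^(1.67).
P_a/P_b = (V₁/V₂)^(γ−1) = 12.6^(0.67) = 5.461.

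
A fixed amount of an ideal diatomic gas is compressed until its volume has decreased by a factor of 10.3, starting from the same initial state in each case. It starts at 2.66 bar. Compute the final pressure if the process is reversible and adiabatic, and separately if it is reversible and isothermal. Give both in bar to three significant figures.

For a diatomic ideal gas γ = 7/5.
Isothermal: P₂ = P₁(V₁/V₂) = 2.66×10.3 = 27.4 bar.
Adiabatic: P₂ = P₁(V₁/V₂)^γ = 2.66×10.3^(7/5) = 69.64 bar.

adiabatic: 69.6 bar; isothermal: 27.4 bar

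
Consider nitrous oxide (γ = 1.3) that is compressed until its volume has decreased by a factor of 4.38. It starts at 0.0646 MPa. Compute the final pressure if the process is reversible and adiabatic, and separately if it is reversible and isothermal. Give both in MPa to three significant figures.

adiabatic: 0.441 MPa; isothermal: 0.283 MPa

Isothermal: P₂ = P₁(V₁/V₂) = 0.0646×4.38 = 0.2829 MPa.
Adiabatic: P₂ = P₁(V₁/V₂)^γ = 0.0646×4.38^(1.3) = 0.4407 MPa.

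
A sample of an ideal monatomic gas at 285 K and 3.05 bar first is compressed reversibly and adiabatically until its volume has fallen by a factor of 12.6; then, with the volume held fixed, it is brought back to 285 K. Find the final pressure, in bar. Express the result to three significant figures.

P₃ ≈ 38.4 bar

For a monatomic ideal gas γ = 5/3.
Adiabatic step (PV^γ = const): P₂ = 3.05×12.6^(5/3) = 208.1 bar; T₂ = 285×12.6^(2/3) = 1543 K.
Isochoric: P₃ = P₂(T₃/T₂) = 208.1 × (285/1543) = 38.43 bar.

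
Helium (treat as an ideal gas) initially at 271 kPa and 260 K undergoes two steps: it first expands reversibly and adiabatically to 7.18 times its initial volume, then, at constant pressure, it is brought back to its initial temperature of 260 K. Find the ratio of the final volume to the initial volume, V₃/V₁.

V₃/V₁ ≈ 26.7

For a monatomic ideal gas γ = 5/3.
Adiabatic step: V₂/V₁ = 7.18; T₂ = T₁·(1/7.18)^(2/3) = 69.86 K.
Isobaric step: V₃/V₂ = T₃/T₂ = 260/69.86.
V₃/V₁ = (V₂/V₁)(V₃/V₂) = 7.18 × (260/69.86) = 26.72.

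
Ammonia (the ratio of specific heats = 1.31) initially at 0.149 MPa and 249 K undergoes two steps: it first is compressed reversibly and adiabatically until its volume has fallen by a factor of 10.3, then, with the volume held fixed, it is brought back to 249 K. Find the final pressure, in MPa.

P₃ ≈ 1.53 MPa

Adiabatic step (PV^γ = const): P₂ = 0.149×10.3^(1.31) = 3.162 MPa; T₂ = 249×10.3^(0.31) = 513.1 K.
Isochoric: P₃ = P₂(T₃/T₂) = 3.162 × (249/513.1) = 1.535 MPa.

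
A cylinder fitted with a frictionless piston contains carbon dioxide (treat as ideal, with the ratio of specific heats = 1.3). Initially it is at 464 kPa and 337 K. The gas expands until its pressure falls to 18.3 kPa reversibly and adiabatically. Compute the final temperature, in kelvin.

T₂ ≈ 160 K

Along an adiabat T P^((1−γ)/γ) is constant, so T₂ = T₁ (P₂/P₁)^((γ−1)/γ).
T₂ = 337 × (18.3/464)^(0.231) = 159.8 K.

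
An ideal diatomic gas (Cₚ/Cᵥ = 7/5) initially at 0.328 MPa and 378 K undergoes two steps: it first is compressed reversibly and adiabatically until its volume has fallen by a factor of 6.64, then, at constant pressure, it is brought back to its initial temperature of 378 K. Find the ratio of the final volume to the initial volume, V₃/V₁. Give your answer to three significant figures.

V₃/V₁ ≈ 0.0706

Adiabatic step: V₂/V₁ = 0.1506; T₂ = T₁·6.64^(2/5) = 806 K.
Isobaric step: V₃/V₂ = T₃/T₂ = 378/806.
V₃/V₁ = (V₂/V₁)(V₃/V₂) = 0.1506 × (378/806) = 0.07063.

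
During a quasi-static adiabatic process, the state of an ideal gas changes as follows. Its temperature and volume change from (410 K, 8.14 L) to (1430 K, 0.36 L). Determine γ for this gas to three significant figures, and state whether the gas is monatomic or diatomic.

γ ≈ 1.40; diatomic

TV^(γ−1) = const ⇒ γ − 1 = ln(T₂/T₁) / ln(V₁/V₂).
γ = 1 + ln(1430/410) / ln(8.14/0.36) = 1.401.
γ ≈ 1.40 is close to 7/5, so the gas is diatomic.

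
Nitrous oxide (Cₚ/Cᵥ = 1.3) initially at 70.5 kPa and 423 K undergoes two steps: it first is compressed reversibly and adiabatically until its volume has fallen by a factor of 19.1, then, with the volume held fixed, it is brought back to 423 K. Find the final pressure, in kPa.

Adiabatic step (PV^γ = const): P₂ = 70.5×19.1^(1.3) = 3262 kPa; T₂ = 423×19.1^(0.3) = 1025 K.
Isochoric: P₃ = P₂(T₃/T₂) = 3262 × (423/1025) = 1347 kPa.

P₃ ≈ 1350 kPa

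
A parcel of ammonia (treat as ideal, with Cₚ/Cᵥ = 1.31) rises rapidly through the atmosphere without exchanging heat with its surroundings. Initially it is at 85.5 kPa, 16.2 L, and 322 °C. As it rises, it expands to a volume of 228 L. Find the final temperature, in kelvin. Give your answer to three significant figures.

Adiabatic: T₁V₁^(γ−1) = T₂V₂^(γ−1) ⇒ T₂ = T₁ (V₁/V₂)^(γ−1).
T₁ = 322 °C = 595.1 K.
T₂ = 595.1 × (16.2/228)^(0.31) = 262.2 K.

T₂ ≈ 262 K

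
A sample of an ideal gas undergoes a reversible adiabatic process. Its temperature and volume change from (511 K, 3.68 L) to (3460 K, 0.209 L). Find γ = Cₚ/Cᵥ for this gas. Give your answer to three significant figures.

TV^(γ−1) = const ⇒ γ − 1 = ln(T₂/T₁) / ln(V₁/V₂).
γ = 1 + ln(3460/511) / ln(3.68/0.209) = 1.667.

γ ≈ 1.67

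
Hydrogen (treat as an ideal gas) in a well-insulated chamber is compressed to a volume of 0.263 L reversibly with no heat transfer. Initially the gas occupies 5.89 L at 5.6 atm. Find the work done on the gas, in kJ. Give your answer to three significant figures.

W ≈ 20.6 kJ

γ = 7/5 for a diatomic ideal gas.
P₂ = P₁(V₁/V₂)^γ = 5.6×(5.89/0.263)^(7/5) = 434.9 atm.
For a reversible adiabat, W_by_gas = (P₁V₁ − P₂V₂)/(γ−1).
W_by = (567400×0.00589 − 4.407×10^7×0.000263) / (2/5) = -20620 J.
W_on_gas = −W_by = 20620 J.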